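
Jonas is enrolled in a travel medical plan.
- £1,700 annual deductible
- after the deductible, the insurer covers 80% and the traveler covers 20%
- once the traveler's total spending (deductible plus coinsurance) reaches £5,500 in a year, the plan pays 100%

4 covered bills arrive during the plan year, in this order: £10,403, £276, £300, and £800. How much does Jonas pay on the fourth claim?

Claim 1 — £10,403: deductible takes £1,700, £8,703 remains; coinsurance £8,703 × 20% = £1,740.60. Cost to traveler: £3,440.60. OOP to date £3,440.60.
Claim 2 — £276: deductible already satisfied, so traveler's share is 20% × £276 = £55.20. Traveler owes £55.20 (running OOP £3,495.80).
Claim 3 — £300: 20% coinsurance on £300 = £60. Cost to traveler: £60. OOP to date £3,555.80.
Claim 4 — £800: deductible already satisfied, so traveler's share is 20% × £800 = £160. Traveler pays £160; OOP now £3,715.80.

£160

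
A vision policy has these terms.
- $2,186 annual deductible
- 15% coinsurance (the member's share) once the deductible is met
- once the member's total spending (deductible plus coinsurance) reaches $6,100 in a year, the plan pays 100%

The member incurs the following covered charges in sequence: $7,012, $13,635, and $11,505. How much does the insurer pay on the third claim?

Claim 1 ($7,012): deductible takes $2,186, $4,826 remains; member's 15% is $723.90. Member owes $2,909.90 (running OOP $2,909.90). Plan pays $7,012 − $2,909.90 = $4,102.10.
Claim 2 ($13,635): 15% coinsurance on $13,635 = $2,045.25. Member owes $2,045.25 (running OOP $4,955.15). Plan pays $13,635 − $2,045.25 = $11,589.75.
Claim 3 ($11,505): deductible met; 15% of $11,505 = $1,725.75. That would push OOP to $6,680.90, over the $6,100 cap, so member pays $6,100 − $4,955.15 = $1,144.85. Plan pays $11,505 − $1,144.85 = $10,360.15.

$10,360.15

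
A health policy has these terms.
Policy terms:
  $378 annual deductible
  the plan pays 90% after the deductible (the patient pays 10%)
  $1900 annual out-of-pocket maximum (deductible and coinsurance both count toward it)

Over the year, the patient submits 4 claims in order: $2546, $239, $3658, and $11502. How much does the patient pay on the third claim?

Claim 1 — $2546: $378 to deductible, leaving $2168; coinsurance $2168 × 10% = $216.80. Patient pays $594.80; OOP now $594.80.
Claim 2 — $239: 10% coinsurance on $239 = $23.90. Cost to patient: $23.90. OOP to date $618.70.
Claim 3 — $3658: 10% coinsurance on $3658 = $365.80. Patient pays $365.80; OOP now $984.50.

$365.80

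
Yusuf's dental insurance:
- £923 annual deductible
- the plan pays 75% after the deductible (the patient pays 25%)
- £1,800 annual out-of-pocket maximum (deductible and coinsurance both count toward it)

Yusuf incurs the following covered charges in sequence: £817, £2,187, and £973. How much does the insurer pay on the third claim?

£729.75

Claim 1 (£817): entire amount goes to the deductible. Patient owes £817 (running OOP £817). Insurer: £817 − £817 = £0.
Claim 2 (£2,187): £106 finishes the deductible; £2,081 goes to coinsurance; patient's 25% is £520.25. Patient pays £626.25; OOP now £1,443.25. Insurer: £2,187 − £626.25 = £1,560.75.
Claim 3 (£973): deductible already satisfied, so patient's share is 25% × £973 = £243.25. Patient pays £243.25; OOP now £1,686.50. Plan pays £973 − £243.25 = £729.75.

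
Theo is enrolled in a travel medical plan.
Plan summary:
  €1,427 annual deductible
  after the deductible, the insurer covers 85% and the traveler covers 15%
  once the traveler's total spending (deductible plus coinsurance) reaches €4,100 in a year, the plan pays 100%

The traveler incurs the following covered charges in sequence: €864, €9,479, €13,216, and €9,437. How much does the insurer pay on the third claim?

€11,880.40

Claim 1 (€864): all of it applies to the deductible. Traveler pays €864; OOP now €864. Plan pays €864 − €864 = €0.
Claim 2 (€9,479): €563 finishes the deductible; €8,916 goes to coinsurance; coinsurance €8,916 × 15% = €1,337.40. Traveler pays €1,900.40; OOP now €2,764.40. Plan pays €9,479 − €1,900.40 = €7,578.60.
Claim 3 (€13,216): 15% coinsurance on €13,216 = €1,982.40. Adding that to €2,764.40 gives €4,746.80, past the €4,100 cap; traveler pays only €4,100 − €2,764.40 = €1,335.60. Plan pays €13,216 − €1,335.60 = €11,880.40.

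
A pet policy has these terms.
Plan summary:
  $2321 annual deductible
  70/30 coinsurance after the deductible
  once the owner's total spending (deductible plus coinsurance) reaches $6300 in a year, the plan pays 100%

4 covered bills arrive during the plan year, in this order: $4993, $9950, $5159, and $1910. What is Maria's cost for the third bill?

#1 ($4993): $2321 to deductible, leaving $2672; owner's 30% is $801.60. Owner pays $3122.60; OOP now $3122.60.
#2 ($9950): deductible met; 30% of $9950 = $2985. Owner owes $2985 (running OOP $6107.60).
#3 ($5159): deductible already satisfied, so owner's share is 30% × $5159 = $1547.70. OOP would hit $7655.30 > $6300, so the cap limits the owner to $6300 − $6107.60 = $192.40.

$192.40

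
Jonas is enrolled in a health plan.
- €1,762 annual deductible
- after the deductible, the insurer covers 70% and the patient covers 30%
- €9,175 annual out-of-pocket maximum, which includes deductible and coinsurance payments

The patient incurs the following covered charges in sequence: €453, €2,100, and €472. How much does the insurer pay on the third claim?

€330.40

Claim 1 — €453: all of it applies to the deductible. Cost to patient: €453. OOP to date €453. Plan pays €453 − €453 = €0.
Claim 2 — €2,100: €1,309 to deductible, leaving €791; 30% of €791 = €237.30. Patient pays €1,546.30; OOP now €1,999.30. Insurer: €2,100 − €1,546.30 = €553.70.
Claim 3 — €472: 30% coinsurance on €472 = €141.60. Cost to patient: €141.60. OOP to date €2,140.90. Insurer: €472 − €141.60 = €330.40.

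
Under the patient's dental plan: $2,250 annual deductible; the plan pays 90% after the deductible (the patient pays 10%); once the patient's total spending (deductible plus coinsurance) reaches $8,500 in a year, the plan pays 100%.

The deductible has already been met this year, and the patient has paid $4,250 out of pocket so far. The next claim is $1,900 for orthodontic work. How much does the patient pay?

The deductible is already satisfied, so the full bill goes to coinsurance.
Patient's 10% share of $1,900 is $190.
Cumulative spending $4,250 + $190 = $4,440 stays under the $8,500 maximum.

$190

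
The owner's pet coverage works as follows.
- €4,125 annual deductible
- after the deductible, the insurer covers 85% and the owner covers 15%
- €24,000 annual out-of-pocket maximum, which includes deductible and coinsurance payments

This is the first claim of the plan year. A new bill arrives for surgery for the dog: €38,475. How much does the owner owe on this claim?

Deductible not yet touched, so the first €4,125 of the bill goes to the deductible.
After the €4,125 deductible portion, €38,475 − €4,125 = €34,350 is subject to coinsurance.
Coinsurance: €34,350 × 15% = €5,152.50.
That puts the owner's cost at €4,125 + €5,152.50 = €9,277.50 before any cap.
Total out-of-pocket so far would be €0 + €9,277.50 = €9,277.50, below the €24,000 cap — no reduction.

€9,277.50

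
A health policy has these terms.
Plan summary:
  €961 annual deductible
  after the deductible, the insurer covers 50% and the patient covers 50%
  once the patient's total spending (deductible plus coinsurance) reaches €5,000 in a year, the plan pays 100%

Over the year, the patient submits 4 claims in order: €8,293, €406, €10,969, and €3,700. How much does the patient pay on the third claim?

Bill 1, €8,293: €961 to deductible, leaving €7,332; 50% of €7,332 = €3,666. Cost to patient: €4,627. OOP to date €4,627.
Bill 2, €406: deductible met; 50% of €406 = €203. Cost to patient: €203. OOP to date €4,830.
Bill 3, €10,969: deductible already satisfied, so patient's share is 50% × €10,969 = €5,484.50. OOP would hit €10,314.50 > €5,000, so the cap limits the patient to €5,000 − €4,830 = €170.

€170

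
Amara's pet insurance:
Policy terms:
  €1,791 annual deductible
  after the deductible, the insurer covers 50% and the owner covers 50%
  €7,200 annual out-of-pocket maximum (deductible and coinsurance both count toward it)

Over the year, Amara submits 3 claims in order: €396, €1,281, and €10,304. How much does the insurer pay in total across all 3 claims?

€5,095

Claim 1 (€396): entire amount goes to the deductible. Owner pays €396; OOP now €396. Insurer: €396 − €396 = €0.
Claim 2 (€1,281): all of it applies to the deductible. Owner owes €1,281 (running OOP €1,677). Plan pays €1,281 − €1,281 = €0.
Claim 3 (€10,304): €114 finishes the deductible; €10,190 goes to coinsurance; 50% of €10,190 = €5,095. Cost to owner: €5,209. OOP to date €6,886. Insurer: €10,304 − €5,209 = €5,095.
Insurer total: €0 + €0 + €5,095 = €5,095.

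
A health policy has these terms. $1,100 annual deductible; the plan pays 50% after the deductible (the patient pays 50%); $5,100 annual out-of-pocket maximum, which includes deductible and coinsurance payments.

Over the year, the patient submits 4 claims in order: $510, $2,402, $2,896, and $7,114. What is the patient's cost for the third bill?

Bill 1, $510: entire amount goes to the deductible. Cost to patient: $510. OOP to date $510.
Bill 2, $2,402: deductible takes $590, $1,812 remains; coinsurance $1,812 × 50% = $906. Patient pays $1,496; OOP now $2,006.
Bill 3, $2,896: deductible already satisfied, so patient's share is 50% × $2,896 = $1,448. Patient owes $1,448 (running OOP $3,454).

$1,448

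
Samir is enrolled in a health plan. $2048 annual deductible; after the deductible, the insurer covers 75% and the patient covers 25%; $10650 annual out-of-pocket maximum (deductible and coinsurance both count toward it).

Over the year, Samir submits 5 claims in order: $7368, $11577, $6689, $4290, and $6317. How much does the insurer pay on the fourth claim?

#1 ($7368): $2048 to deductible, leaving $5320; patient's 25% is $1330. Patient pays $3378; OOP now $3378. Insurer: $7368 − $3378 = $3990.
#2 ($11577): deductible met; 25% of $11577 = $2894.25. Patient pays $2894.25; OOP now $6272.25. Plan pays $11577 − $2894.25 = $8682.75.
#3 ($6689): deductible already satisfied, so patient's share is 25% × $6689 = $1672.25. Cost to patient: $1672.25. OOP to date $7944.50. Plan pays $6689 − $1672.25 = $5016.75.
#4 ($4290): deductible met; 25% of $4290 = $1072.50. Patient owes $1072.50 (running OOP $9017). Insurer: $4290 − $1072.50 = $3217.50.

$3217.50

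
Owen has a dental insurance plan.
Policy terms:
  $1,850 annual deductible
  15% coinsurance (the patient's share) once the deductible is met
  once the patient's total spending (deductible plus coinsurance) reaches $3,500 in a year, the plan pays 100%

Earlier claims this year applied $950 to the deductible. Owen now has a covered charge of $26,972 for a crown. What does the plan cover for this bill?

Deductible still to meet: $1,850 − $950 = $900.
After the $900 deductible portion, $26,972 − $900 = $26,072 is subject to coinsurance.
Coinsurance: $26,072 × 15% = $3,910.80.
That puts the patient's cost at $900 + $3,910.80 = $4,810.80 before any cap.
Adding $4,810.80 to the $950 already spent would give $5,760.80, which exceeds the $3,500 cap; the patient pays just $3,500 − $950 = $2,550.
The plan picks up $26,972 − $2,550 = $24,422.

$24,422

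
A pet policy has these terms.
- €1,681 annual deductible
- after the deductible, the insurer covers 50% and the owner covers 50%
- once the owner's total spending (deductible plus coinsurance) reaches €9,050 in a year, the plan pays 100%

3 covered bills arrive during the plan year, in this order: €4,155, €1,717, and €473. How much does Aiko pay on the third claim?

€236.50

Bill 1, €4,155: €1,681 finishes the deductible; €2,474 goes to coinsurance; 50% of €2,474 = €1,237. Cost to owner: €2,918. OOP to date €2,918.
Bill 2, €1,717: deductible already satisfied, so owner's share is 50% × €1,717 = €858.50. Owner owes €858.50 (running OOP €3,776.50).
Bill 3, €473: deductible already satisfied, so owner's share is 50% × €473 = €236.50. Owner owes €236.50 (running OOP €4,013).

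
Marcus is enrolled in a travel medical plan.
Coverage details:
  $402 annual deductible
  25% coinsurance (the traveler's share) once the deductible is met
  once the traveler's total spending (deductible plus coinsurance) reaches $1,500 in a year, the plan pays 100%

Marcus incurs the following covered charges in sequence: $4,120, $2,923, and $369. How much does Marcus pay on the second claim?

Claim 1 — $4,120: $402 finishes the deductible; $3,718 goes to coinsurance; 25% of $3,718 = $929.50. Cost to traveler: $1,331.50. OOP to date $1,331.50.
Claim 2 — $2,923: deductible met; 25% of $2,923 = $730.75. OOP would hit $2,062.25 > $1,500, so the cap limits the traveler to $1,500 − $1,331.50 = $168.50.

$168.50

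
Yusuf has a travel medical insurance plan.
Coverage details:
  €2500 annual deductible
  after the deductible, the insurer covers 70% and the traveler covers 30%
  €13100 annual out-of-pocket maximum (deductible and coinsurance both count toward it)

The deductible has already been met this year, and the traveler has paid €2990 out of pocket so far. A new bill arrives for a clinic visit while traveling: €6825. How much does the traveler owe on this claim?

€2047.50

With the deductible met, the entire €6825 is subject to coinsurance.
Coinsurance: €6825 × 30% = €2047.50.
Year-to-date out-of-pocket becomes €2990 + €2047.50 = €5037.50, still under the €13100 maximum, so no cap applies.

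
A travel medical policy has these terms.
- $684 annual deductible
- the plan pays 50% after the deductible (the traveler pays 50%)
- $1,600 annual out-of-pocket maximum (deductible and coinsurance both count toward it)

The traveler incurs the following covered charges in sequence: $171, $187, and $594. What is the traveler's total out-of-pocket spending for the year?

Claim 1 — $171: entire amount goes to the deductible. Traveler pays $171; OOP now $171.
Claim 2 — $187: fully absorbed by the deductible. Cost to traveler: $187. OOP to date $358.
Claim 3 — $594: deductible takes $326, $268 remains; 50% of $268 = $134. Traveler pays $460; OOP now $818.
Summing the traveler's payments: $171 + $187 + $460 = $818.

$818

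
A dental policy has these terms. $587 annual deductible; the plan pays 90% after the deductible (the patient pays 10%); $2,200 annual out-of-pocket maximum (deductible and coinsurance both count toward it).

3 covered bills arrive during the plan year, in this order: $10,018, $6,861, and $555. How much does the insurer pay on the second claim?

$6,191.10

Claim 1 ($10,018): $587 to deductible, leaving $9,431; 10% of $9,431 = $943.10. Cost to patient: $1,530.10. OOP to date $1,530.10. Plan pays $10,018 − $1,530.10 = $8,487.90.
Claim 2 ($6,861): deductible met; 10% of $6,861 = $686.10. Adding that to $1,530.10 gives $2,216.20, past the $2,200 cap; patient pays only $2,200 − $1,530.10 = $669.90. Insurer: $6,861 − $669.90 = $6,191.10.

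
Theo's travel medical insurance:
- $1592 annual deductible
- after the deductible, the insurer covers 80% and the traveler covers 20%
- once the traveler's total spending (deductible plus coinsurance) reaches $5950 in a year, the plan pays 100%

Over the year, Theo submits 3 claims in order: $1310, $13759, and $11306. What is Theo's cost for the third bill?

$1662.60

Claim 1 ($1310): entire amount goes to the deductible. Cost to traveler: $1310. OOP to date $1310.
Claim 2 ($13759): deductible takes $282, $13477 remains; coinsurance $13477 × 20% = $2695.40. Traveler owes $2977.40 (running OOP $4287.40).
Claim 3 ($11306): deductible met; 20% of $11306 = $2261.20. OOP would hit $6548.60 > $5950, so the cap limits the traveler to $5950 − $4287.40 = $1662.60.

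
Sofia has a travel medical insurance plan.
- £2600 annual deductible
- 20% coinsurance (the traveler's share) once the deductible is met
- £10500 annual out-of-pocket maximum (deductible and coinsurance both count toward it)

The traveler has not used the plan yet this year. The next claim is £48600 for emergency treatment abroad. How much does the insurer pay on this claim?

£38100

Nothing has been paid toward the £2600 deductible, so the first £2600 of this charge is applied there.
That leaves £48600 − £2600 = £46000 for coinsurance.
Traveler's 20% share of £46000 is £9200.
Traveler responsibility before any cap: £2600 + £9200 = £11800.
Adding £11800 to the £0 already spent would give £11800, which exceeds the £10500 cap; the traveler pays just £10500 − £0 = £10500.
The insurer covers the remainder: £48600 − £10500 = £38100.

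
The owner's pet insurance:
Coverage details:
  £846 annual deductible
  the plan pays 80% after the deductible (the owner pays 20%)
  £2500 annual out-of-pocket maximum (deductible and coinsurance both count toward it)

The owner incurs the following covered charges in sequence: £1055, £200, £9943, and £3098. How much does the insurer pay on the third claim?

Bill 1, £1055: deductible takes £846, £209 remains; 20% of £209 = £41.80. Cost to owner: £887.80. OOP to date £887.80. Insurer: £1055 − £887.80 = £167.20.
Bill 2, £200: 20% coinsurance on £200 = £40. Owner pays £40; OOP now £927.80. Plan pays £200 − £40 = £160.
Bill 3, £9943: deductible already satisfied, so owner's share is 20% × £9943 = £1988.60. Adding that to £927.80 gives £2916.40, past the £2500 cap; owner pays only £2500 − £927.80 = £1572.20. Insurer: £9943 − £1572.20 = £8370.80.

£8370.80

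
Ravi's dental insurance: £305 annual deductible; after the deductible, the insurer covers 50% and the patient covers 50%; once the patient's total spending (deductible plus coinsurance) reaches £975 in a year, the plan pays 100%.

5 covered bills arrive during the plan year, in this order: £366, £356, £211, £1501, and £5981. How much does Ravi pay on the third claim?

£105.50

Bill 1, £366: £305 finishes the deductible; £61 goes to coinsurance; coinsurance £61 × 50% = £30.50. Patient pays £335.50; OOP now £335.50.
Bill 2, £356: deductible met; 50% of £356 = £178. Cost to patient: £178. OOP to date £513.50.
Bill 3, £211: deductible met; 50% of £211 = £105.50. Patient owes £105.50 (running OOP £619).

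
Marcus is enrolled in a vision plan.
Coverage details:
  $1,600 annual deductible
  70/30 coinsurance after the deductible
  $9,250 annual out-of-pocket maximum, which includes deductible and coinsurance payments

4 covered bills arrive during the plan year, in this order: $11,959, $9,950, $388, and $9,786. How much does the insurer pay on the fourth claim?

$8,345.10

Claim 1 ($11,959): $1,600 to deductible, leaving $10,359; 30% of $10,359 = $3,107.70. Member owes $4,707.70 (running OOP $4,707.70). Plan pays $11,959 − $4,707.70 = $7,251.30.
Claim 2 ($9,950): deductible already satisfied, so member's share is 30% × $9,950 = $2,985. Cost to member: $2,985. OOP to date $7,692.70. Plan pays $9,950 − $2,985 = $6,965.
Claim 3 ($388): deductible met; 30% of $388 = $116.40. Member pays $116.40; OOP now $7,809.10. Plan pays $388 − $116.40 = $271.60.
Claim 4 ($9,786): deductible already satisfied, so member's share is 30% × $9,786 = $2,935.80. OOP would hit $10,744.90 > $9,250, so the cap limits the member to $9,250 − $7,809.10 = $1,440.90. Insurer: $9,786 − $1,440.90 = $8,345.10.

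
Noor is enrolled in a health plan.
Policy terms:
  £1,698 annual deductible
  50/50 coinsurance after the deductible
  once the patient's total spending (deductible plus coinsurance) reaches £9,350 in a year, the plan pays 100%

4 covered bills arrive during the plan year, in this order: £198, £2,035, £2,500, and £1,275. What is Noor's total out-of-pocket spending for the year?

Claim 1 — £198: all of it applies to the deductible. Patient owes £198 (running OOP £198).
Claim 2 — £2,035: £1,500 to deductible, leaving £535; coinsurance £535 × 50% = £267.50. Cost to patient: £1,767.50. OOP to date £1,965.50.
Claim 3 — £2,500: deductible already satisfied, so patient's share is 50% × £2,500 = £1,250. Patient pays £1,250; OOP now £3,215.50.
Claim 4 — £1,275: deductible met; 50% of £1,275 = £637.50. Cost to patient: £637.50. OOP to date £3,853.
Summing the patient's payments: £198 + £1,767.50 + £1,250 + £637.50 = £3,853.

£3,853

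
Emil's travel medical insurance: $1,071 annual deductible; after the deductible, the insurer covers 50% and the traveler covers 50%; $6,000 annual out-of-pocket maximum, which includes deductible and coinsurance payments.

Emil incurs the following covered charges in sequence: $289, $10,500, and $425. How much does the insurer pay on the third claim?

$355

Bill 1, $289: fully absorbed by the deductible. Traveler owes $289 (running OOP $289). Plan pays $289 − $289 = $0.
Bill 2, $10,500: $782 finishes the deductible; $9,718 goes to coinsurance; traveler's 50% is $4,859. Cost to traveler: $5,641. OOP to date $5,930. Insurer: $10,500 − $5,641 = $4,859.
Bill 3, $425: deductible already satisfied, so traveler's share is 50% × $425 = $212.50. Adding that to $5,930 gives $6,142.50, past the $6,000 cap; traveler pays only $6,000 − $5,930 = $70. Insurer: $425 − $70 = $355.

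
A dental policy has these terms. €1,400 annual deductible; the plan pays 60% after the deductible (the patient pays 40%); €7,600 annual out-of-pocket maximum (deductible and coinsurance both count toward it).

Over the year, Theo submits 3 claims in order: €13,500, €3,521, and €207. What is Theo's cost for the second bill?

€1,360

Claim 1 — €13,500: €1,400 finishes the deductible; €12,100 goes to coinsurance; patient's 40% is €4,840. Patient pays €6,240; OOP now €6,240.
Claim 2 — €3,521: 40% coinsurance on €3,521 = €1,408.40. OOP would hit €7,648.40 > €7,600, so the cap limits the patient to €7,600 − €6,240 = €1,360.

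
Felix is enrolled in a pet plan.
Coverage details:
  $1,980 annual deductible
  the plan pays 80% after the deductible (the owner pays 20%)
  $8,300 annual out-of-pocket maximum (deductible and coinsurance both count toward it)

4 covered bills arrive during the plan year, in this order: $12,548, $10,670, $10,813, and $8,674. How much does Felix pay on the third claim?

$2,072.40

Claim 1 ($12,548): $1,980 to deductible, leaving $10,568; owner's 20% is $2,113.60. Cost to owner: $4,093.60. OOP to date $4,093.60.
Claim 2 ($10,670): deductible already satisfied, so owner's share is 20% × $10,670 = $2,134. Cost to owner: $2,134. OOP to date $6,227.60.
Claim 3 ($10,813): 20% coinsurance on $10,813 = $2,162.60. OOP would hit $8,390.20 > $8,300, so the cap limits the owner to $8,300 − $6,227.60 = $2,072.40.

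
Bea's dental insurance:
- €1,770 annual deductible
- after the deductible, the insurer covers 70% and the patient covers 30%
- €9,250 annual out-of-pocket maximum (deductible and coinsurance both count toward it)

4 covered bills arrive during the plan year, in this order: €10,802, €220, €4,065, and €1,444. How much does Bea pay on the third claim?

#1 (€10,802): €1,770 finishes the deductible; €9,032 goes to coinsurance; coinsurance €9,032 × 30% = €2,709.60. Patient owes €4,479.60 (running OOP €4,479.60).
#2 (€220): 30% coinsurance on €220 = €66. Cost to patient: €66. OOP to date €4,545.60.
#3 (€4,065): deductible already satisfied, so patient's share is 30% × €4,065 = €1,219.50. Patient pays €1,219.50; OOP now €5,765.10.

€1,219.50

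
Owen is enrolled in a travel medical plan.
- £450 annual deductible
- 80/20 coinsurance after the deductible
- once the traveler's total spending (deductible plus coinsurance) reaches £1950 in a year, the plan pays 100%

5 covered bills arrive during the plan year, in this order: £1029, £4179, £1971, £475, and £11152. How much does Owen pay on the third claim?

Claim 1 — £1029: deductible takes £450, £579 remains; 20% of £579 = £115.80. Traveler pays £565.80; OOP now £565.80.
Claim 2 — £4179: 20% coinsurance on £4179 = £835.80. Cost to traveler: £835.80. OOP to date £1401.60.
Claim 3 — £1971: deductible already satisfied, so traveler's share is 20% × £1971 = £394.20. Traveler owes £394.20 (running OOP £1795.80).

£394.20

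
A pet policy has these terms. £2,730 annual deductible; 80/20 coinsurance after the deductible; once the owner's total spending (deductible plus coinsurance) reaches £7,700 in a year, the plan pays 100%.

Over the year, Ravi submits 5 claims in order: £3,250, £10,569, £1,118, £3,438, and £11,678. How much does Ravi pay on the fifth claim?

£1,841

#1 (£3,250): deductible takes £2,730, £520 remains; owner's 20% is £104. Owner owes £2,834 (running OOP £2,834).
#2 (£10,569): deductible met; 20% of £10,569 = £2,113.80. Owner pays £2,113.80; OOP now £4,947.80.
#3 (£1,118): 20% coinsurance on £1,118 = £223.60. Owner pays £223.60; OOP now £5,171.40.
#4 (£3,438): deductible met; 20% of £3,438 = £687.60. Owner pays £687.60; OOP now £5,859.
#5 (£11,678): deductible met; 20% of £11,678 = £2,335.60. That would push OOP to £8,194.60, over the £7,700 cap, so owner pays £7,700 − £5,859 = £1,841.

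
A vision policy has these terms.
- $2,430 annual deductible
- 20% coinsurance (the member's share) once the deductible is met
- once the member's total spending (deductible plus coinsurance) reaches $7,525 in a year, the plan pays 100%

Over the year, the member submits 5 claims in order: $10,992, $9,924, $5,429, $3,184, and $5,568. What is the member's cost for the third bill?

$1,085.80

#1 ($10,992): $2,430 finishes the deductible; $8,562 goes to coinsurance; coinsurance $8,562 × 20% = $1,712.40. Member pays $4,142.40; OOP now $4,142.40.
#2 ($9,924): deductible met; 20% of $9,924 = $1,984.80. Member pays $1,984.80; OOP now $6,127.20.
#3 ($5,429): deductible met; 20% of $5,429 = $1,085.80. Member owes $1,085.80 (running OOP $7,213).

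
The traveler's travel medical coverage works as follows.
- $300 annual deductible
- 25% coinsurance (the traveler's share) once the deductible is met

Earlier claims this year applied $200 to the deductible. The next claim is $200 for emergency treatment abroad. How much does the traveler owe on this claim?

$125

Deductible still to meet: $300 − $200 = $100.
That leaves $200 − $100 = $100 for coinsurance.
25% of $100 = $25 falls to the traveler.
That puts the traveler's cost at $100 + $25 = $125.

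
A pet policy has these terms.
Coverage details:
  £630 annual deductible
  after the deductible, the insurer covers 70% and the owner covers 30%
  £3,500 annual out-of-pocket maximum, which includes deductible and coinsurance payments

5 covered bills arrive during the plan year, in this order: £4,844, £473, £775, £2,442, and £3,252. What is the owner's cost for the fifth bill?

£498.80

Claim 1 (£4,844): £630 to deductible, leaving £4,214; owner's 30% is £1,264.20. Owner pays £1,894.20; OOP now £1,894.20.
Claim 2 (£473): deductible met; 30% of £473 = £141.90. Owner owes £141.90 (running OOP £2,036.10).
Claim 3 (£775): 30% coinsurance on £775 = £232.50. Owner pays £232.50; OOP now £2,268.60.
Claim 4 (£2,442): deductible met; 30% of £2,442 = £732.60. Owner pays £732.60; OOP now £3,001.20.
Claim 5 (£3,252): deductible met; 30% of £3,252 = £975.60. Adding that to £3,001.20 gives £3,976.80, past the £3,500 cap; owner pays only £3,500 − £3,001.20 = £498.80.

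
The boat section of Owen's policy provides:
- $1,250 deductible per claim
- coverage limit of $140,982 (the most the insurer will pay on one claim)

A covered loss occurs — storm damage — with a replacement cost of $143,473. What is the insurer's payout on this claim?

$140,982

Subtract the deductible: $143,473 − $1,250 = $142,223.
$142,223 exceeds the $140,982 limit, so the insurer pays the limit: $140,982.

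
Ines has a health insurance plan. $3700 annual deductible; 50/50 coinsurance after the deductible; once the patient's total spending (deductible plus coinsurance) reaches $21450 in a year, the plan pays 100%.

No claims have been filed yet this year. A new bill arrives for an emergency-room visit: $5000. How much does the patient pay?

$4350

Nothing has been paid toward the $3700 deductible, so the first $3700 of this charge is applied there.
After the $3700 deductible portion, $5000 − $3700 = $1300 is subject to coinsurance.
Patient's 50% share of $1300 is $650.
So the patient owes $3700 + $650 = $4350 before any cap.
Cumulative spending $0 + $4350 = $4350 stays under the $21450 maximum.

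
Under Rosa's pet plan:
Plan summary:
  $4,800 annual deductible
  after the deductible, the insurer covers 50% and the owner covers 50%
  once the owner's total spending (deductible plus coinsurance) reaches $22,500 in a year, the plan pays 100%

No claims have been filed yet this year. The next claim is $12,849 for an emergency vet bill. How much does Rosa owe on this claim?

$8,824.50

Nothing has been paid toward the $4,800 deductible, so the first $4,800 of this charge is applied there.
After the $4,800 deductible portion, $12,849 − $4,800 = $8,049 is subject to coinsurance.
Coinsurance: $8,049 × 50% = $4,024.50.
So the owner owes $4,800 + $4,024.50 = $8,824.50 before any cap.
Total out-of-pocket so far would be $0 + $8,824.50 = $8,824.50, below the $22,500 cap — no reduction.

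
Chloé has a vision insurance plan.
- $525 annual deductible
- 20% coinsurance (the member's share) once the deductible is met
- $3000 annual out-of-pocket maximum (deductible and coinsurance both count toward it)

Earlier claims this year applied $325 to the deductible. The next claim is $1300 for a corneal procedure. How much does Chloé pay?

$420

Deductible still to meet: $525 − $325 = $200.
That leaves $1300 − $200 = $1100 for coinsurance.
20% of $1100 = $220 falls to the member.
Member responsibility before any cap: $200 + $220 = $420.
Cumulative spending $325 + $420 = $745 stays under the $3000 maximum.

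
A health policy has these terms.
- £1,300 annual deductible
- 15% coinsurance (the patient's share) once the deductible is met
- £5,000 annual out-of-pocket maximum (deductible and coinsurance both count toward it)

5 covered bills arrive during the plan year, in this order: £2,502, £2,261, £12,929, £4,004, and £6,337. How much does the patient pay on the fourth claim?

Claim 1 — £2,502: deductible takes £1,300, £1,202 remains; coinsurance £1,202 × 15% = £180.30. Cost to patient: £1,480.30. OOP to date £1,480.30.
Claim 2 — £2,261: deductible already satisfied, so patient's share is 15% × £2,261 = £339.15. Patient owes £339.15 (running OOP £1,819.45).
Claim 3 — £12,929: 15% coinsurance on £12,929 = £1,939.35. Patient pays £1,939.35; OOP now £3,758.80.
Claim 4 — £4,004: deductible met; 15% of £4,004 = £600.60. Patient pays £600.60; OOP now £4,359.40.

£600.60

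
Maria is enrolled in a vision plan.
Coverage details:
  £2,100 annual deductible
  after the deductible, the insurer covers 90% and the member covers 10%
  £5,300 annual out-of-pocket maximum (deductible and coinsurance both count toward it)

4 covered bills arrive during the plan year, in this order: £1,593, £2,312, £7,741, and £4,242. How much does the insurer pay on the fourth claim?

£3,817.80

Bill 1, £1,593: all of it applies to the deductible. Member pays £1,593; OOP now £1,593. Insurer: £1,593 − £1,593 = £0.
Bill 2, £2,312: £507 to deductible, leaving £1,805; member's 10% is £180.50. Member pays £687.50; OOP now £2,280.50. Insurer: £2,312 − £687.50 = £1,624.50.
Bill 3, £7,741: deductible met; 10% of £7,741 = £774.10. Member pays £774.10; OOP now £3,054.60. Insurer: £7,741 − £774.10 = £6,966.90.
Bill 4, £4,242: 10% coinsurance on £4,242 = £424.20. Cost to member: £424.20. OOP to date £3,478.80. Insurer: £4,242 − £424.20 = £3,817.80.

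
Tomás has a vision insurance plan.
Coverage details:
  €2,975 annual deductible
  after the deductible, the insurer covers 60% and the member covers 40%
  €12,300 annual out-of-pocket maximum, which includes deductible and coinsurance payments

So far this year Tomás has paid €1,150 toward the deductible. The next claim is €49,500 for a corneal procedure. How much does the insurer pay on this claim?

€38,350

€1,150 of the €2,975 deductible is already met, leaving €1,825.
The remaining €47,675 (= €49,500 − €1,825) moves to coinsurance.
Coinsurance: €47,675 × 40% = €19,070.
Member responsibility before any cap: €1,825 + €19,070 = €20,895.
Year-to-date out-of-pocket would reach €1,150 + €20,895 = €22,045, above the €12,300 maximum, so the member pays only €12,300 − €1,150 = €11,150.
The plan picks up €49,500 − €11,150 = €38,350.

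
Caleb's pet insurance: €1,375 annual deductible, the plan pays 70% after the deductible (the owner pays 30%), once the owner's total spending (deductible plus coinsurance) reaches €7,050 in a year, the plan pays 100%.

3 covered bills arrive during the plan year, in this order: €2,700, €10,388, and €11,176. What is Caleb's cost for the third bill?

Claim 1 (€2,700): deductible takes €1,375, €1,325 remains; coinsurance €1,325 × 30% = €397.50. Cost to owner: €1,772.50. OOP to date €1,772.50.
Claim 2 (€10,388): deductible met; 30% of €10,388 = €3,116.40. Owner owes €3,116.40 (running OOP €4,888.90).
Claim 3 (€11,176): deductible already satisfied, so owner's share is 30% × €11,176 = €3,352.80. That would push OOP to €8,241.70, over the €7,050 cap, so owner pays €7,050 − €4,888.90 = €2,161.10.

€2,161.10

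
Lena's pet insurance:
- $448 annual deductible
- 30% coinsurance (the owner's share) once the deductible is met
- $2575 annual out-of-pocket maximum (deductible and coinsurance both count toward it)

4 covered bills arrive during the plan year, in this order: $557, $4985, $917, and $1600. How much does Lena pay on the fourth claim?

Claim 1 — $557: $448 to deductible, leaving $109; 30% of $109 = $32.70. Owner owes $480.70 (running OOP $480.70).
Claim 2 — $4985: deductible already satisfied, so owner's share is 30% × $4985 = $1495.50. Owner pays $1495.50; OOP now $1976.20.
Claim 3 — $917: deductible already satisfied, so owner's share is 30% × $917 = $275.10. Cost to owner: $275.10. OOP to date $2251.30.
Claim 4 — $1600: deductible met; 30% of $1600 = $480. That would push OOP to $2731.30, over the $2575 cap, so owner pays $2575 − $2251.30 = $323.70.

$323.70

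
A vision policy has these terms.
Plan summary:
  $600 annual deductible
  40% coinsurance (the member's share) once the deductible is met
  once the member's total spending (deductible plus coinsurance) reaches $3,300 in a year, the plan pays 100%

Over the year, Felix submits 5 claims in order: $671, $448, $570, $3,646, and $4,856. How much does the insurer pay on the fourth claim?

Bill 1, $671: $600 to deductible, leaving $71; 40% of $71 = $28.40. Member pays $628.40; OOP now $628.40. Plan pays $671 − $628.40 = $42.60.
Bill 2, $448: 40% coinsurance on $448 = $179.20. Member owes $179.20 (running OOP $807.60). Plan pays $448 − $179.20 = $268.80.
Bill 3, $570: deductible already satisfied, so member's share is 40% × $570 = $228. Member owes $228 (running OOP $1,035.60). Insurer: $570 − $228 = $342.
Bill 4, $3,646: deductible met; 40% of $3,646 = $1,458.40. Cost to member: $1,458.40. OOP to date $2,494. Plan pays $3,646 − $1,458.40 = $2,187.60.

$2,187.60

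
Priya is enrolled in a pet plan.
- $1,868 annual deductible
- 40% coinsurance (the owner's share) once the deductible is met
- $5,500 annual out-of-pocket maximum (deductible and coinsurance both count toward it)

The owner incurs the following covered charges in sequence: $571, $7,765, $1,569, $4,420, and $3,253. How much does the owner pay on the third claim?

Bill 1, $571: entire amount goes to the deductible. Cost to owner: $571. OOP to date $571.
Bill 2, $7,765: $1,297 finishes the deductible; $6,468 goes to coinsurance; owner's 40% is $2,587.20. Cost to owner: $3,884.20. OOP to date $4,455.20.
Bill 3, $1,569: deductible met; 40% of $1,569 = $627.60. Owner pays $627.60; OOP now $5,082.80.

$627.60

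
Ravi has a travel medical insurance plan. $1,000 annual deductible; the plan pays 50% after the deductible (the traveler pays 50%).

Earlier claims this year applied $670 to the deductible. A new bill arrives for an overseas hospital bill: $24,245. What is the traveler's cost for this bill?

$12,287.50

Deductible still to meet: $1,000 − $670 = $330.
After the $330 deductible portion, $24,245 − $330 = $23,915 is subject to coinsurance.
Traveler's 50% share of $23,915 is $11,957.50.
So the traveler owes $330 + $11,957.50 = $12,287.50.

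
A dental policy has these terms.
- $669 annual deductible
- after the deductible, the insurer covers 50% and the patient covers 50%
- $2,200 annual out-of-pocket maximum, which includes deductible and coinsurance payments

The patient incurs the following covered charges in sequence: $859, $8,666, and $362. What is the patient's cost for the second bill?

Bill 1, $859: $669 finishes the deductible; $190 goes to coinsurance; patient's 50% is $95. Patient pays $764; OOP now $764.
Bill 2, $8,666: 50% coinsurance on $8,666 = $4,333. OOP would hit $5,097 > $2,200, so the cap limits the patient to $2,200 − $764 = $1,436.

$1,436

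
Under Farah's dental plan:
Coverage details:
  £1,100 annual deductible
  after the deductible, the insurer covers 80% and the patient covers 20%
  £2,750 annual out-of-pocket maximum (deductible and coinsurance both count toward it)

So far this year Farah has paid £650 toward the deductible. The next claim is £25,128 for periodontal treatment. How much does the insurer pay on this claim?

£23,028

Deductible still to meet: £1,100 − £650 = £450.
After the £450 deductible portion, £25,128 − £450 = £24,678 is subject to coinsurance.
20% of £24,678 = £4,935.60 falls to the patient.
Patient responsibility before any cap: £450 + £4,935.60 = £5,385.60.
Adding £5,385.60 to the £650 already spent would give £6,035.60, which exceeds the £2,750 cap; the patient pays just £2,750 − £650 = £2,100.
Insurer pays the balance: £25,128 − £2,100 = £23,028.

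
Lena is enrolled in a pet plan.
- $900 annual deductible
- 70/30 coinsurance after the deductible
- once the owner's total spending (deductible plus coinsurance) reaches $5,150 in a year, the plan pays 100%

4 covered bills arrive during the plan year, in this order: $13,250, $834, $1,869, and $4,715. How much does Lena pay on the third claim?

#1 ($13,250): $900 finishes the deductible; $12,350 goes to coinsurance; owner's 30% is $3,705. Owner owes $4,605 (running OOP $4,605).
#2 ($834): 30% coinsurance on $834 = $250.20. Owner pays $250.20; OOP now $4,855.20.
#3 ($1,869): deductible met; 30% of $1,869 = $560.70. OOP would hit $5,415.90 > $5,150, so the cap limits the owner to $5,150 − $4,855.20 = $294.80.

$294.80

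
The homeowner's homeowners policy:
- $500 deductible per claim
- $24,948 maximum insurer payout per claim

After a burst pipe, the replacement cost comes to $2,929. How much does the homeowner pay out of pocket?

$500

Subtract the deductible: $2,929 − $500 = $2,429.
$2,429 ≤ $24,948, so the limit doesn't bind; insurer pays $2,429.
Out of pocket: $2,929 − $2,429 = $500.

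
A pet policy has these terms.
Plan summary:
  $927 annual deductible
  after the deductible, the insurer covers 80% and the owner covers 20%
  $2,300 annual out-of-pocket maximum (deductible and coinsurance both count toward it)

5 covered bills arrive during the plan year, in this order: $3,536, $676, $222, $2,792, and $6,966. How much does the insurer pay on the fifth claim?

$6,852.80

Claim 1 — $3,536: deductible takes $927, $2,609 remains; 20% of $2,609 = $521.80. Owner owes $1,448.80 (running OOP $1,448.80). Insurer: $3,536 − $1,448.80 = $2,087.20.
Claim 2 — $676: deductible already satisfied, so owner's share is 20% × $676 = $135.20. Owner pays $135.20; OOP now $1,584. Plan pays $676 − $135.20 = $540.80.
Claim 3 — $222: 20% coinsurance on $222 = $44.40. Cost to owner: $44.40. OOP to date $1,628.40. Insurer: $222 − $44.40 = $177.60.
Claim 4 — $2,792: deductible met; 20% of $2,792 = $558.40. Owner owes $558.40 (running OOP $2,186.80). Plan pays $2,792 − $558.40 = $2,233.60.
Claim 5 — $6,966: deductible met; 20% of $6,966 = $1,393.20. Adding that to $2,186.80 gives $3,580, past the $2,300 cap; owner pays only $2,300 − $2,186.80 = $113.20. Insurer: $6,966 − $113.20 = $6,852.80.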